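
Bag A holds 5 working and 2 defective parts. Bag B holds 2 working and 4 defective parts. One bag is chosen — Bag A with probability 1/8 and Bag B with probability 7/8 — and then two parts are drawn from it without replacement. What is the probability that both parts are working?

From Bag A: P(both working) = (5/7)(4/6) = 10/21.
From Bag B: P(both working) = (2/6)(1/5) = 1/15.
Total probability = (1/8)(10/21) + (7/8)(1/15) = 33/280.

33/280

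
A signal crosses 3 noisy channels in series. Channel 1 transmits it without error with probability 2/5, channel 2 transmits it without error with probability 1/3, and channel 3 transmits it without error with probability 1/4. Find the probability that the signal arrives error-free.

1/30

Each stage is reached only if all earlier stages succeed, so
P = 2/5 × 1/3 × 1/4 = 2/60 = 1/30.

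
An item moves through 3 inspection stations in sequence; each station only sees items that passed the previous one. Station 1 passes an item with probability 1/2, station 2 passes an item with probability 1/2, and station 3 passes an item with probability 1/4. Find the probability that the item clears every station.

1/16

The events are sequential, so multiply the conditional probabilities:
P = 1/2 × 1/2 × 1/4 = 1/16.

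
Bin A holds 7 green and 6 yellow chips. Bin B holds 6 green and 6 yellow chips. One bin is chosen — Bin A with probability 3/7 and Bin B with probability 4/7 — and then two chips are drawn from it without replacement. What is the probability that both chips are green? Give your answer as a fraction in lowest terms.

From Bin A: P(both green) = (7/13)(6/12) = 7/26.
From Bin B: P(both green) = (6/12)(5/11) = 5/22.
Total probability = (3/7)(7/26) + (4/7)(5/22) = 491/2002.

491/2002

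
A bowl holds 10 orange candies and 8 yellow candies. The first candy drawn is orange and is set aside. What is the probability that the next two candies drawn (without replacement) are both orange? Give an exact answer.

9/34

With the first candy removed, 9 orange remain out of 17.
P = 9/17 × 8/16 = 72/272 = 9/34.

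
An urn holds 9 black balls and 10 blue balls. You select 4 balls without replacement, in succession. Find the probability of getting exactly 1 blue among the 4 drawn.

One ordering (blue drawn first) has probability 10/19 × 9/18 × 8/17 × 7/16 = 5040/93024 = 35/646.
There are C(4,1) = 4 such orderings, each equally likely, so P = 4 × 35/646 = 70/323.

70/323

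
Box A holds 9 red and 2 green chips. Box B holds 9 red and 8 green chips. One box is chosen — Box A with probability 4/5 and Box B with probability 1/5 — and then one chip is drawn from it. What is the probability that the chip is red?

From Box A: P(red) = 9/11.
From Box B: P(red) = 9/17.
Total probability = (4/5)(9/11) + (1/5)(9/17) = 711/935.

711/935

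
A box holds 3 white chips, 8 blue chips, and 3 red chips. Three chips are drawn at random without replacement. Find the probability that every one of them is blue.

2/13

P = 8/14 × 7/13 × 6/12 = 336/2184 = 2/13.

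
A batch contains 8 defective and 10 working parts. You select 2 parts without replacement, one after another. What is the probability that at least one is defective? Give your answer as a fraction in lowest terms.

12/17

P(no defective) = 10/18 × 9/17 = 90/306 = 5/17.
P(at least one) = 1 − 5/17 = 12/17.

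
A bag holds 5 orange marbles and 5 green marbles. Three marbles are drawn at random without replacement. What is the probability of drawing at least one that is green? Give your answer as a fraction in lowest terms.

P(no green) = 5/10 × 4/9 × 3/8 = 60/720 = 1/12.
P(at least one) = 1 − 1/12 = 11/12.

11/12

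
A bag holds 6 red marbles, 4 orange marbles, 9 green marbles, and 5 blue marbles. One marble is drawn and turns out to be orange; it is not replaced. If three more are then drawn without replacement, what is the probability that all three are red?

After the first draw, 6 of the remaining 23 marbles are red.
P = 6/23 × 5/22 × 4/21 = 120/10626 = 20/1771.

20/1771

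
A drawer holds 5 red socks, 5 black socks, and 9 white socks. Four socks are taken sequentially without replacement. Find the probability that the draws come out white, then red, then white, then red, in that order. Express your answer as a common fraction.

Chain rule:
P = 9/19 × 5/18 × 8/17 × 4/16 = 1440/93024 = 5/323.

5/323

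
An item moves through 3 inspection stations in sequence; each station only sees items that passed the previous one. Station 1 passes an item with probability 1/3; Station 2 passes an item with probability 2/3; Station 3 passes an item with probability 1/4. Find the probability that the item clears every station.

1/18

The events are sequential, so multiply the conditional probabilities:
P = 1/3 × 2/3 × 1/4 = 2/36 = 1/18.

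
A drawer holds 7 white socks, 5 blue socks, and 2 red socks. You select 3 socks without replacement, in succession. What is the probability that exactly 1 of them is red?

33/91

One ordering (red drawn first) has probability 2/14 × 12/13 × 11/12 = 264/2184 = 11/91.
There are C(3,1) = 3 such orderings, each equally likely, so P = 3 × 11/91 = 33/91.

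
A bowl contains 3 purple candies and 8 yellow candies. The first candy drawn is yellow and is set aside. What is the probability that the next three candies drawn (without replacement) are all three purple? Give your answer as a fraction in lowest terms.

1/120

With the first candy removed, 3 purple remain out of 10.
P = 3/10 × 2/9 × 1/8 = 6/720 = 1/120.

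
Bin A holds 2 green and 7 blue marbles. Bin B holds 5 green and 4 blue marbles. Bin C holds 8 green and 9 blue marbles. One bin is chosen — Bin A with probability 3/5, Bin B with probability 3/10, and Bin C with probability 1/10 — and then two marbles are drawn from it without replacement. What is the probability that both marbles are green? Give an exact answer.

41/340

From Bin A: P(both green) = (2/9)(1/8) = 1/36.
From Bin B: P(both green) = (5/9)(4/8) = 5/18.
From Bin C: P(both green) = (8/17)(7/16) = 7/34.
Total probability = (3/5)(1/36) + (3/10)(5/18) + (1/10)(7/34) = 41/340.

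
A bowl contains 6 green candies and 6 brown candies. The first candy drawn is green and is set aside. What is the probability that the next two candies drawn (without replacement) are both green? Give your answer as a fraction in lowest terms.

With the first candy removed, 5 green remain out of 11.
P = 5/11 × 4/10 = 20/110 = 2/11.

2/11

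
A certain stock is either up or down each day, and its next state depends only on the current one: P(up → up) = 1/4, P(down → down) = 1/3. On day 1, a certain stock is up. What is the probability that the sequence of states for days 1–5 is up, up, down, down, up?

Day 1 is given. For each transition, use the conditional probability from the current state:
P(up | up) = 1/4; P(down | up) = 3/4; P(down | down) = 1/3; P(up | down) = 2/3.
P = 1/4 × 3/4 × 1/3 × 2/3 = 6/144 = 1/24.

1/24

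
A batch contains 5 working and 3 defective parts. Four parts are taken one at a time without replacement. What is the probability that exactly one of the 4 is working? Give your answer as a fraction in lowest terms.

1/14

One ordering (working drawn first) has probability 5/8 × 3/7 × 2/6 × 1/5 = 30/1680 = 1/56.
There are C(4,1) = 4 such orderings, each equally likely, so P = 4 × 1/56 = 1/14.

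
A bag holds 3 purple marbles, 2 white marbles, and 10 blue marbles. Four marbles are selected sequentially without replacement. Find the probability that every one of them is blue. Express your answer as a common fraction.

P(every draw is blue) = 10/15 × 9/14 × 8/13 × 7/12 = 5040/32760 = 2/13.

2/13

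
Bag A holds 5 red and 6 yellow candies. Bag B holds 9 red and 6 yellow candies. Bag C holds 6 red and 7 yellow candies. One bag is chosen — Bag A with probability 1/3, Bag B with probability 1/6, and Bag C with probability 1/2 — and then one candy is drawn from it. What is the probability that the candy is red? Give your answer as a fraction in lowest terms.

2069/4290

From Bag A: P(red) = 5/11.
From Bag B: P(red) = 9/15.
From Bag C: P(red) = 6/13.
Total probability = (1/3)(5/11) + (1/6)(9/15) + (1/2)(6/13) = 2069/4290.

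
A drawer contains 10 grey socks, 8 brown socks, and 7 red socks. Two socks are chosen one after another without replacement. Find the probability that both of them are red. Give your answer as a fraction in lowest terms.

P = 7/25 × 6/24 = 42/600 = 7/100.

7/100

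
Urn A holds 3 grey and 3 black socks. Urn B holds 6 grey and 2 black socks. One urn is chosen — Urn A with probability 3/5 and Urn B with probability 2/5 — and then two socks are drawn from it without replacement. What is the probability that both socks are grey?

From Urn A: P(both grey) = (3/6)(2/5) = 1/5.
From Urn B: P(both grey) = (6/8)(5/7) = 15/28.
Total probability = (3/5)(1/5) + (2/5)(15/28) = 117/350.

117/350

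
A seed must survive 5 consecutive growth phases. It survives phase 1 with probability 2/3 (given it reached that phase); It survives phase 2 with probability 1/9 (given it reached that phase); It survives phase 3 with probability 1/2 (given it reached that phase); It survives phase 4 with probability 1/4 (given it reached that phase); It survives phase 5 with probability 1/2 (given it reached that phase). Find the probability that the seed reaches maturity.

The events are sequential, so multiply the conditional probabilities:
P = 2/3 × 1/9 × 1/2 × 1/4 × 1/2 = 2/432 = 1/216.

1/216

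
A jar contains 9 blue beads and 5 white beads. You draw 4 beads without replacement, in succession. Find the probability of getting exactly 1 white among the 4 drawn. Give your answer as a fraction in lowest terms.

One ordering (white drawn first) has probability 5/14 × 9/13 × 8/12 × 7/11 = 2520/24024 = 15/143.
There are C(4,1) = 4 such orderings, each equally likely, so P = 4 × 15/143 = 60/143.

60/143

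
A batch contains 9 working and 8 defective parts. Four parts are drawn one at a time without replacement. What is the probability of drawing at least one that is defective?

161/170

P(no defective) = 9/17 × 8/16 × 7/15 × 6/14 = 3024/57120 = 9/170.
P(at least one) = 1 − 9/170 = 161/170.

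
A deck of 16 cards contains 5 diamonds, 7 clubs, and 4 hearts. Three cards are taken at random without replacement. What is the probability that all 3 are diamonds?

P = 5/16 × 4/15 × 3/14 = 60/3360 = 1/56.

1/56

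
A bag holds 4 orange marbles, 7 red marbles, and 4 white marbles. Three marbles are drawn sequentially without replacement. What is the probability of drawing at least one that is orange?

58/91

P(no orange) = 11/15 × 10/14 × 9/13 = 990/2730 = 33/91.
P(at least one) = 1 − 33/91 = 58/91.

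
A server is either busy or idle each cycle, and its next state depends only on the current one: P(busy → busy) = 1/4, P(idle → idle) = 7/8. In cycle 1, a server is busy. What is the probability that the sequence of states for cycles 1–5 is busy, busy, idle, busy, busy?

3/512

Cycle 1 is given. For each transition, use the conditional probability from the current state:
P(busy | busy) = 1/4; P(idle | busy) = 3/4; P(busy | idle) = 1/8; P(busy | busy) = 1/4.
P = 1/4 × 3/4 × 1/8 × 1/4 = 3/512.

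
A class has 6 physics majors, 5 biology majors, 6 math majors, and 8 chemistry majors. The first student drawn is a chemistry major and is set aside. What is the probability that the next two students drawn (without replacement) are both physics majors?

5/92

With the first student removed, 6 physics majors remain out of 24.
P = 6/24 × 5/23 = 30/552 = 5/92.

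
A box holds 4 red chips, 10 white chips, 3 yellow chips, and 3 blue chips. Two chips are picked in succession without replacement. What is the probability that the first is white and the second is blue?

3/38

Chain rule:
P = 10/20 × 3/19 = 30/380 = 3/38.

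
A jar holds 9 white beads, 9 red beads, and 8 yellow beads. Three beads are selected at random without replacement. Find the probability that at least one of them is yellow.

P(no yellow) = 18/26 × 17/25 × 16/24 = 4896/15600 = 102/325.
P(at least one) = 1 − 102/325 = 223/325.

223/325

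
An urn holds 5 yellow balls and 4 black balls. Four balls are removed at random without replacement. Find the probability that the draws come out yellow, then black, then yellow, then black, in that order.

Multiply the probability of each draw given the previous ones:
P = 5/9 × 4/8 × 4/7 × 3/6 = 240/3024 = 5/63.

5/63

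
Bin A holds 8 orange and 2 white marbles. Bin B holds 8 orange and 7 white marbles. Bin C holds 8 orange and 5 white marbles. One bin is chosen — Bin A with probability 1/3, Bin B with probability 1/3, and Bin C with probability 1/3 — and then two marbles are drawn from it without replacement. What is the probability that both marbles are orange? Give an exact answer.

146/351

From Bin A: P(both orange) = (8/10)(7/9) = 28/45.
From Bin B: P(both orange) = (8/15)(7/14) = 4/15.
From Bin C: P(both orange) = (8/13)(7/12) = 14/39.
Total probability = (1/3)(28/45) + (1/3)(4/15) + (1/3)(14/39) = 146/351.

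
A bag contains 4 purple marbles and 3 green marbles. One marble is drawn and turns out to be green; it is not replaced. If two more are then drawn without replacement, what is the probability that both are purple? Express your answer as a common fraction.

2/5

After the first draw, 4 of the remaining 6 marbles are purple.
P = 4/6 × 3/5 = 12/30 = 2/5.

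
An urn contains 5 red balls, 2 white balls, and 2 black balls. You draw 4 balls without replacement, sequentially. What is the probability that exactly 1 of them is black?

5/9

One ordering (black drawn first) has probability 2/9 × 7/8 × 6/7 × 5/6 = 420/3024 = 5/36.
There are C(4,1) = 4 such orderings, each equally likely, so P = 4 × 5/36 = 5/9.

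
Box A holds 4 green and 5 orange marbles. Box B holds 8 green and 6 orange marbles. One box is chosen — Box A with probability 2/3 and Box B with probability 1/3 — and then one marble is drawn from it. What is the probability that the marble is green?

92/189

From Box A: P(green) = 4/9.
From Box B: P(green) = 8/14.
Total probability = (2/3)(4/9) + (1/3)(8/14) = 92/189.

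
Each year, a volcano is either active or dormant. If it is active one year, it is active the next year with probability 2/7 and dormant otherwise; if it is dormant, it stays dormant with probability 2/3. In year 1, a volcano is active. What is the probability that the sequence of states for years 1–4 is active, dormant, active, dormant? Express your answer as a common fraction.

25/147

Year 1 is given. For each transition, use the conditional probability from the current state:
P(dormant | active) = 5/7; P(active | dormant) = 1/3; P(dormant | active) = 5/7.
P = 5/7 × 1/3 × 5/7 = 25/147.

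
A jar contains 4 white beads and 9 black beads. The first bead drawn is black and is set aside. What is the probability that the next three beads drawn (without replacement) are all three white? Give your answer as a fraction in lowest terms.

1/55

With the first bead removed, 4 white remain out of 12.
P = 4/12 × 3/11 × 2/10 = 24/1320 = 1/55.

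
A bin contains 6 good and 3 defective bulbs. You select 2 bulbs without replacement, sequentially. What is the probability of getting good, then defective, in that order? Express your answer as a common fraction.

1/4

Multiply the probability of each draw given the previous ones:
P = 6/9 × 3/8 = 18/72 = 1/4.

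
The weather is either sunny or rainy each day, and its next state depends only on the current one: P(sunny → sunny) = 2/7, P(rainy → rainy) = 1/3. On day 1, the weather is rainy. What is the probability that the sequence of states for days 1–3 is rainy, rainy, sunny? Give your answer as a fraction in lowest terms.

2/9

Day 1 is given. For each transition, use the conditional probability from the current state:
P(rainy | rainy) = 1/3; P(sunny | rainy) = 2/3.
P = 1/3 × 2/3 = 2/9.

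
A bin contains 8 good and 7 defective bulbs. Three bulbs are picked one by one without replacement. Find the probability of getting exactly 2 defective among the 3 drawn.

One ordering (defective drawn first) has probability 7/15 × 6/14 × 8/13 = 336/2730 = 8/65.
There are C(3,2) = 3 such orderings, each equally likely, so P = 3 × 8/65 = 24/65.

24/65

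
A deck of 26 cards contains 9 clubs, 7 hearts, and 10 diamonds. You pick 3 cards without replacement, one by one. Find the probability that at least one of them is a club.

P(no clubs) = 17/26 × 16/25 × 15/24 = 4080/15600 = 17/65.
P(at least one) = 1 − 17/65 = 48/65.

48/65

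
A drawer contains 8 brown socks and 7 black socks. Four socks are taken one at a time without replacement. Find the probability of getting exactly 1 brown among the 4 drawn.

8/39

One ordering (brown drawn first) has probability 8/15 × 7/14 × 6/13 × 5/12 = 1680/32760 = 2/39.
There are C(4,1) = 4 such orderings, each equally likely, so P = 4 × 2/39 = 8/39.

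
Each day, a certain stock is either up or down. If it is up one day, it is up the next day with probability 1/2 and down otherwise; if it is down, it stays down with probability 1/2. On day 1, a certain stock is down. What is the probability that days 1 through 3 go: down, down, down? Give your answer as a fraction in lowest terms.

Day 1 is given. For each transition, use the conditional probability from the current state:
P(down | down) = 1/2; P(down | down) = 1/2.
P = 1/2 × 1/2 = 1/4.

1/4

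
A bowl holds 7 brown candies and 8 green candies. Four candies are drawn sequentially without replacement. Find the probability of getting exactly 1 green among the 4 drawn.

One ordering (green drawn first) has probability 8/15 × 7/14 × 6/13 × 5/12 = 1680/32760 = 2/39.
There are C(4,1) = 4 such orderings, each equally likely, so P = 4 × 2/39 = 8/39.

8/39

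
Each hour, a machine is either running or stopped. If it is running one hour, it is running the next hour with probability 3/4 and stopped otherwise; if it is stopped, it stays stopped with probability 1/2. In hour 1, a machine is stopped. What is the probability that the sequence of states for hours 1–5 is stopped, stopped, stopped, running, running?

Hour 1 is given. For each transition, use the conditional probability from the current state:
P(stopped | stopped) = 1/2; P(stopped | stopped) = 1/2; P(running | stopped) = 1/2; P(running | running) = 3/4.
P = 1/2 × 1/2 × 1/2 × 3/4 = 3/32.

3/32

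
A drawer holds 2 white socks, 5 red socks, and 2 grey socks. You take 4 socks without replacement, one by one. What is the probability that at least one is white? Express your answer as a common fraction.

P(no white) = 7/9 × 6/8 × 5/7 × 4/6 = 840/3024 = 5/18.
P(at least one) = 1 − 5/18 = 13/18.

13/18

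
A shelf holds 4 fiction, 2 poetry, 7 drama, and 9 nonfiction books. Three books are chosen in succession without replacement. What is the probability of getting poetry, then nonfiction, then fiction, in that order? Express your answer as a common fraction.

Each draw changes the counts, so multiply the conditional probabilities along the sequence:
P = 2/22 × 9/21 × 4/20 = 72/9240 = 3/385.

3/385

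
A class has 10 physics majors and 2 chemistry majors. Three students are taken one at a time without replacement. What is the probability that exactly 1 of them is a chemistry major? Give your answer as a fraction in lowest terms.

9/22

One ordering (a chemistry major drawn first) has probability 2/12 × 10/11 × 9/10 = 180/1320 = 3/22.
There are C(3,1) = 3 such orderings, each equally likely, so P = 3 × 3/22 = 9/22.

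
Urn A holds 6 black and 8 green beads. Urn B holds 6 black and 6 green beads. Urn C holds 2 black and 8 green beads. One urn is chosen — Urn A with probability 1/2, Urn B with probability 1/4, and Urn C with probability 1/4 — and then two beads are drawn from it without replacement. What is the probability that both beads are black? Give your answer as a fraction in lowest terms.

52177/360360

From Urn A: P(both black) = (6/14)(5/13) = 15/91.
From Urn B: P(both black) = (6/12)(5/11) = 5/22.
From Urn C: P(both black) = (2/10)(1/9) = 1/45.
Total probability = (1/2)(15/91) + (1/4)(5/22) + (1/4)(1/45) = 52177/360360.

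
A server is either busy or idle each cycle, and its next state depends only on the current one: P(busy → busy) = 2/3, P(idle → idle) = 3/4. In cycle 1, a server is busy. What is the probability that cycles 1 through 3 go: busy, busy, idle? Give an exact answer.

2/9

Cycle 1 is given. For each transition, use the conditional probability from the current state:
P(busy | busy) = 2/3; P(idle | busy) = 1/3.
P = 2/3 × 1/3 = 2/9.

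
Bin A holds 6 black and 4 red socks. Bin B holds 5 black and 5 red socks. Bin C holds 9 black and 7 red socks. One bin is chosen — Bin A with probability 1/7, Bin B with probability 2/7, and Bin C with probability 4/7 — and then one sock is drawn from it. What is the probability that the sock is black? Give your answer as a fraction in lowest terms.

11/20

From Bin A: P(black) = 6/10.
From Bin B: P(black) = 5/10.
From Bin C: P(black) = 9/16.
Total probability = (1/7)(6/10) + (2/7)(5/10) + (4/7)(9/16) = 11/20.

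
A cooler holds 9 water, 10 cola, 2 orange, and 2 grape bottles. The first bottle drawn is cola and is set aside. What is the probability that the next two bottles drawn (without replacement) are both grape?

After the first draw, 2 of the remaining 22 bottles are grape.
P = 2/22 × 1/21 = 2/462 = 1/231.

1/231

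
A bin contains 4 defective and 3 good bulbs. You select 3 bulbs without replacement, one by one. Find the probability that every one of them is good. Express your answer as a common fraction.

P(every draw is good) = 3/7 × 2/6 × 1/5 = 6/210 = 1/35.

1/35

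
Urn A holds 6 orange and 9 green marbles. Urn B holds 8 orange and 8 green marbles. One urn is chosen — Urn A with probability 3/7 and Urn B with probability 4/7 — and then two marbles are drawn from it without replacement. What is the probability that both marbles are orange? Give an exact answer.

143/735

From Urn A: P(both orange) = (6/15)(5/14) = 1/7.
From Urn B: P(both orange) = (8/16)(7/15) = 7/30.
Total probability = (3/7)(1/7) + (4/7)(7/30) = 143/735.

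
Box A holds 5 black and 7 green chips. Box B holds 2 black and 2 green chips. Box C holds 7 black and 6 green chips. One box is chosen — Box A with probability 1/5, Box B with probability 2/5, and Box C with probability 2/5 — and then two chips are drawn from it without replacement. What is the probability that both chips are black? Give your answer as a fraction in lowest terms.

From Box A: P(both black) = (5/12)(4/11) = 5/33.
From Box B: P(both black) = (2/4)(1/3) = 1/6.
From Box C: P(both black) = (7/13)(6/12) = 7/26.
Total probability = (1/5)(5/33) + (2/5)(1/6) + (2/5)(7/26) = 439/2145.

439/2145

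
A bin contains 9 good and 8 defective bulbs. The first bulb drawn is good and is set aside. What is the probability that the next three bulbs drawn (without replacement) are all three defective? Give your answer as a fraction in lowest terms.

With the first bulb removed, 8 defective remain out of 16.
P = 8/16 × 7/15 × 6/14 = 336/3360 = 1/10.

1/10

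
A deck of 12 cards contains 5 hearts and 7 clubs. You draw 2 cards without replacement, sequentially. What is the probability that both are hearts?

P = 5/12 × 4/11 = 20/132 = 5/33.

5/33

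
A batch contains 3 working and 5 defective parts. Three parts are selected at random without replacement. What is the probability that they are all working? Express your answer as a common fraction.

P(every draw is working) = 3/8 × 2/7 × 1/6 = 6/336 = 1/56.

1/56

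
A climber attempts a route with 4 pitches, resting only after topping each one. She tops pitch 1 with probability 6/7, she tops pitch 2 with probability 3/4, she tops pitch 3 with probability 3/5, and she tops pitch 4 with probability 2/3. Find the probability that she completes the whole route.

Each stage is reached only if all earlier stages succeed, so
P = 6/7 × 3/4 × 3/5 × 2/3 = 108/420 = 9/35.

9/35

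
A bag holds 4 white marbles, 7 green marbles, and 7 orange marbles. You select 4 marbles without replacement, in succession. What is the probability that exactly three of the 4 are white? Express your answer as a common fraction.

One ordering (white drawn first) has probability 4/18 × 3/17 × 2/16 × 14/15 = 336/73440 = 7/1530.
There are C(4,3) = 4 such orderings, each equally likely, so P = 4 × 7/1530 = 14/765.

14/765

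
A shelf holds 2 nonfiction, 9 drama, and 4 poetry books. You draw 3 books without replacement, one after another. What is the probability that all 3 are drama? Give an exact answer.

P = 9/15 × 8/14 × 7/13 = 504/2730 = 12/65.

12/65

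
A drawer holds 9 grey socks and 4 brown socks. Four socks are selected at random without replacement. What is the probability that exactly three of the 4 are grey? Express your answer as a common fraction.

336/715

One ordering (grey drawn first) has probability 9/13 × 8/12 × 7/11 × 4/10 = 2016/17160 = 84/715.
There are C(4,3) = 4 such orderings, each equally likely, so P = 4 × 84/715 = 336/715.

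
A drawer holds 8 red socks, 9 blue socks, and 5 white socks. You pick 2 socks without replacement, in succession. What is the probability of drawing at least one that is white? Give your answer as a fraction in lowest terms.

P(no white) = 17/22 × 16/21 = 272/462 = 136/231.
P(at least one) = 1 − 136/231 = 95/231.

95/231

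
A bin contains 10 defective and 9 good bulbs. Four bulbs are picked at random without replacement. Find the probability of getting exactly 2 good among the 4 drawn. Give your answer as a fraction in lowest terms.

135/323

One ordering (good drawn first) has probability 9/19 × 8/18 × 10/17 × 9/16 = 6480/93024 = 45/646.
There are C(4,2) = 6 such orderings, each equally likely, so P = 6 × 45/646 = 135/323.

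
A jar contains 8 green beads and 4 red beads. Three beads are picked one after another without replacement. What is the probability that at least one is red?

P(no red) = 8/12 × 7/11 × 6/10 = 336/1320 = 14/55.
P(at least one) = 1 − 14/55 = 41/55.

41/55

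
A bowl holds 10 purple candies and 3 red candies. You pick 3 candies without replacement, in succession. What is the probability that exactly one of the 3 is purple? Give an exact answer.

One ordering (purple drawn first) has probability 10/13 × 3/12 × 2/11 = 60/1716 = 5/143.
There are C(3,1) = 3 such orderings, each equally likely, so P = 3 × 5/143 = 15/143.

15/143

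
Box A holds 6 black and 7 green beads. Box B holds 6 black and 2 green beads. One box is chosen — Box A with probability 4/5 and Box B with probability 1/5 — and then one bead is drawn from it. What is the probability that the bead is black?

From Box A: P(black) = 6/13.
From Box B: P(black) = 6/8.
Total probability = (4/5)(6/13) + (1/5)(6/8) = 27/52.

27/52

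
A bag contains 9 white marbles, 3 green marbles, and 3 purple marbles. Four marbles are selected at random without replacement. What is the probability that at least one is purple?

58/91

P(no purple) = 12/15 × 11/14 × 10/13 × 9/12 = 11880/32760 = 33/91.
P(at least one) = 1 − 33/91 = 58/91.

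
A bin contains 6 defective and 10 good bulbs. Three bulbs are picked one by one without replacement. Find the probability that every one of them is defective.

1/28

P = 6/16 × 5/15 × 4/14 = 120/3360 = 1/28.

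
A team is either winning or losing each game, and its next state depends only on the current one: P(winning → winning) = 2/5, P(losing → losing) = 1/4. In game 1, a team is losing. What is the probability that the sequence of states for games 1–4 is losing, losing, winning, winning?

Game 1 is given. For each transition, use the conditional probability from the current state:
P(losing | losing) = 1/4; P(winning | losing) = 3/4; P(winning | winning) = 2/5.
P = 1/4 × 3/4 × 2/5 = 6/80 = 3/40.

3/40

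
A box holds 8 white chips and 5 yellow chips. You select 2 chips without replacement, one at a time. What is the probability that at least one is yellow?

P(no yellow) = 8/13 × 7/12 = 56/156 = 14/39.
P(at least one) = 1 − 14/39 = 25/39.

25/39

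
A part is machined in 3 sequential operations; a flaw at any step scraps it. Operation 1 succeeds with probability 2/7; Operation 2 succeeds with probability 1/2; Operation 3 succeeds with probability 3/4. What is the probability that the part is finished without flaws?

Multiplying along the chain,
P = 2/7 × 1/2 × 3/4 = 6/56 = 3/28.

3/28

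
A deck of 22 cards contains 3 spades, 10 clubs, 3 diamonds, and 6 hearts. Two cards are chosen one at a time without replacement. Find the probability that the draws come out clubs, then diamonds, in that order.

Multiply the probability of each draw given the previous ones:
P = 10/22 × 3/21 = 30/462 = 5/77.

5/77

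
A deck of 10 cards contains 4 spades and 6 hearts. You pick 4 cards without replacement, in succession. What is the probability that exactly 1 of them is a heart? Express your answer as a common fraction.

One ordering (a heart drawn first) has probability 6/10 × 4/9 × 3/8 × 2/7 = 144/5040 = 1/35.
There are C(4,1) = 4 such orderings, each equally likely, so P = 4 × 1/35 = 4/35.

4/35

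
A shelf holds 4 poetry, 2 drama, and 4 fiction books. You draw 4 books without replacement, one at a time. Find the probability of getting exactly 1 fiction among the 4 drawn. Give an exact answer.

8/21

One ordering (fiction drawn first) has probability 4/10 × 6/9 × 5/8 × 4/7 = 480/5040 = 2/21.
There are C(4,1) = 4 such orderings, each equally likely, so P = 4 × 2/21 = 8/21.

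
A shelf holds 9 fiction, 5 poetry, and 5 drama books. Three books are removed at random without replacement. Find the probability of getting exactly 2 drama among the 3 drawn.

140/969

One ordering (drama drawn first) has probability 5/19 × 4/18 × 14/17 = 280/5814 = 140/2907.
There are C(3,2) = 3 such orderings, each equally likely, so P = 3 × 140/2907 = 140/969.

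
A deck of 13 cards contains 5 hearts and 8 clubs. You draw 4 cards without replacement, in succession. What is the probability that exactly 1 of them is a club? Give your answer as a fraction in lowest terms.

One ordering (a club drawn first) has probability 8/13 × 5/12 × 4/11 × 3/10 = 480/17160 = 4/143.
There are C(4,1) = 4 such orderings, each equally likely, so P = 4 × 4/143 = 16/143.

16/143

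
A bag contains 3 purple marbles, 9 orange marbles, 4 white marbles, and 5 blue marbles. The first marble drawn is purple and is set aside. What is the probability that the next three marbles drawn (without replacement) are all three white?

After the first draw, 4 of the remaining 20 marbles are white.
P = 4/20 × 3/19 × 2/18 = 24/6840 = 1/285.

1/285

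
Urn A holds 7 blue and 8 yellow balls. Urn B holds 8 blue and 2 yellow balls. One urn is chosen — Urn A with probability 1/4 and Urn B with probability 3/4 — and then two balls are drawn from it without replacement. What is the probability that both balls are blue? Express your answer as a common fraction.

From Urn A: P(both blue) = (7/15)(6/14) = 1/5.
From Urn B: P(both blue) = (8/10)(7/9) = 28/45.
Total probability = (1/4)(1/5) + (3/4)(28/45) = 31/60.

31/60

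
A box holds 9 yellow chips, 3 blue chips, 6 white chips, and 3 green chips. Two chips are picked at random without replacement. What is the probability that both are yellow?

P(all yellow) = 9/21 × 8/20 = 72/420 = 6/35.

6/35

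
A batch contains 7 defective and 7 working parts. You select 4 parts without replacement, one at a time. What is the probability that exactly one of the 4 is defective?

One ordering (defective drawn first) has probability 7/14 × 7/13 × 6/12 × 5/11 = 1470/24024 = 35/572.
There are C(4,1) = 4 such orderings, each equally likely, so P = 4 × 35/572 = 35/143.

35/143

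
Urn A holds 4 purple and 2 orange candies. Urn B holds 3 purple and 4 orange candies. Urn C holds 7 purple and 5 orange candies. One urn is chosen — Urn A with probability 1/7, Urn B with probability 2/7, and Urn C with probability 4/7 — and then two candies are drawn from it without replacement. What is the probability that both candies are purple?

754/2695

From Urn A: P(both purple) = (4/6)(3/5) = 2/5.
From Urn B: P(both purple) = (3/7)(2/6) = 1/7.
From Urn C: P(both purple) = (7/12)(6/11) = 7/22.
Total probability = (1/7)(2/5) + (2/7)(1/7) + (4/7)(7/22) = 754/2695.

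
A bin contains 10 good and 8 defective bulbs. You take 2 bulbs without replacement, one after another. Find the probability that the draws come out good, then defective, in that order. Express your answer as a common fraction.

40/153

Each draw changes the counts, so multiply the conditional probabilities along the sequence:
P = 10/18 × 8/17 = 80/306 = 40/153.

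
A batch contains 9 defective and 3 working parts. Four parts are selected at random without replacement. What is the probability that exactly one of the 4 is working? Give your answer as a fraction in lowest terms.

28/55

One ordering (working drawn first) has probability 3/12 × 9/11 × 8/10 × 7/9 = 1512/11880 = 7/55.
There are C(4,1) = 4 such orderings, each equally likely, so P = 4 × 7/55 = 28/55.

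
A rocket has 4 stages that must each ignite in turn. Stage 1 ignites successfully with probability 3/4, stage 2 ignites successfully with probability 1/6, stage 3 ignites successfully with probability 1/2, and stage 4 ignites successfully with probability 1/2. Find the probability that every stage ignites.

Multiplying along the chain,
P = 3/4 × 1/6 × 1/2 × 1/2 = 3/96 = 1/32.

1/32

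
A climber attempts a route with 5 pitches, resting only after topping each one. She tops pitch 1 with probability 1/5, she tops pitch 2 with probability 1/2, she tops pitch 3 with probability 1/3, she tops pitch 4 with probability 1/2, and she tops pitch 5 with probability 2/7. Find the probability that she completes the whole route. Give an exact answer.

The events are sequential, so multiply the conditional probabilities:
P = 1/5 × 1/2 × 1/3 × 1/2 × 2/7 = 2/420 = 1/210.

1/210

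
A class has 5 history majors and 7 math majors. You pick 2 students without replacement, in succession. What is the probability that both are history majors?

5/33

P(all history majors) = 5/12 × 4/11 = 20/132 = 5/33.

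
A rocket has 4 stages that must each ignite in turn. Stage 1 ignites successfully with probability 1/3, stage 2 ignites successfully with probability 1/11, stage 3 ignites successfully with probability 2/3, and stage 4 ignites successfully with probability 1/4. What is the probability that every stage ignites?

The events are sequential, so multiply the conditional probabilities:
P = 1/3 × 1/11 × 2/3 × 1/4 = 2/396 = 1/198.

1/198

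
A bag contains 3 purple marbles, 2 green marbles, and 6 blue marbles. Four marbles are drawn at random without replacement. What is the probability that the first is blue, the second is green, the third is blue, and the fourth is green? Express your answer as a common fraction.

1/132

Each draw changes the counts, so multiply the conditional probabilities along the sequence:
P = 6/11 × 2/10 × 5/9 × 1/8 = 60/7920 = 1/132.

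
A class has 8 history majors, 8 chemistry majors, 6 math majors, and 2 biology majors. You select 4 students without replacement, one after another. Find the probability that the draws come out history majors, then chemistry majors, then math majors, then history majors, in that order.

8/759

Chain rule:
P = 8/24 × 8/23 × 6/22 × 7/21 = 2688/255024 = 8/759.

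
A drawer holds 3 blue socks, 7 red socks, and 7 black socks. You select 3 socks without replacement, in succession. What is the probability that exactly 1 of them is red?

63/136

One ordering (red drawn first) has probability 7/17 × 10/16 × 9/15 = 630/4080 = 21/136.
There are C(3,1) = 3 such orderings, each equally likely, so P = 3 × 21/136 = 63/136.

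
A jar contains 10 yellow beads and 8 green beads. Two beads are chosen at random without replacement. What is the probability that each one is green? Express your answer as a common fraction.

28/153

P(every draw is green) = 8/18 × 7/17 = 56/306 = 28/153.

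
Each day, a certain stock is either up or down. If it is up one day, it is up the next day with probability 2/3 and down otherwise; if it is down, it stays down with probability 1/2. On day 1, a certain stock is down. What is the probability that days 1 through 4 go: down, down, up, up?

Day 1 is given. For each transition, use the conditional probability from the current state:
P(down | down) = 1/2; P(up | down) = 1/2; P(up | up) = 2/3.
P = 1/2 × 1/2 × 2/3 = 2/12 = 1/6.

1/6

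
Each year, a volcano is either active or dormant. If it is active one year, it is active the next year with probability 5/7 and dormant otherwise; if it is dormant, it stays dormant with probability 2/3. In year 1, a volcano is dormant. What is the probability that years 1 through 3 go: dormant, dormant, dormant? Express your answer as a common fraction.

4/9

Year 1 is given. For each transition, use the conditional probability from the current state:
P(dormant | dormant) = 2/3; P(dormant | dormant) = 2/3.
P = 2/3 × 2/3 = 4/9.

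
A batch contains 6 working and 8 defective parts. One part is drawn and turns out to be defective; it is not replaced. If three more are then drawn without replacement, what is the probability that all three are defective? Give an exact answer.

35/286

With the first part removed, 7 defective remain out of 13.
P = 7/13 × 6/12 × 5/11 = 210/1716 = 35/286.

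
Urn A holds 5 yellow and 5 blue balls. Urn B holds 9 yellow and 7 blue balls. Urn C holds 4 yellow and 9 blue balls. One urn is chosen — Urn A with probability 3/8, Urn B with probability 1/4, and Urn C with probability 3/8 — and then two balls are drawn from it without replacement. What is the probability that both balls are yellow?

From Urn A: P(both yellow) = (5/10)(4/9) = 2/9.
From Urn B: P(both yellow) = (9/16)(8/15) = 3/10.
From Urn C: P(both yellow) = (4/13)(3/12) = 1/13.
Total probability = (3/8)(2/9) + (1/4)(3/10) + (3/8)(1/13) = 73/390.

73/390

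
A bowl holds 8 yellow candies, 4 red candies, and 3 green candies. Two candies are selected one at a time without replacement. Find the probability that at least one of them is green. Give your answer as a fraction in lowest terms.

P(no green) = 12/15 × 11/14 = 132/210 = 22/35.
P(at least one) = 1 − 22/35 = 13/35.

13/35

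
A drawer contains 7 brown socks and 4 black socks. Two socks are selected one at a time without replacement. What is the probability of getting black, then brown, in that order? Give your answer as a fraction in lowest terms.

Each draw changes the counts, so multiply the conditional probabilities along the sequence:
P = 4/11 × 7/10 = 28/110 = 14/55.

14/55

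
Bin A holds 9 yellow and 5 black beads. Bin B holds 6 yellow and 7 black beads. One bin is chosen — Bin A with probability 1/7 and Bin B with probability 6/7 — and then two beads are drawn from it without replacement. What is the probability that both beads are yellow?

141/637

From Bin A: P(both yellow) = (9/14)(8/13) = 36/91.
From Bin B: P(both yellow) = (6/13)(5/12) = 5/26.
Total probability = (1/7)(36/91) + (6/7)(5/26) = 141/637.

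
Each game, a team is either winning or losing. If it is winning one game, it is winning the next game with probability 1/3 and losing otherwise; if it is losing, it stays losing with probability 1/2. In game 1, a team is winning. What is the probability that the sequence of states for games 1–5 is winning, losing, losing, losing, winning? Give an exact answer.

Game 1 is given. For each transition, use the conditional probability from the current state:
P(losing | winning) = 2/3; P(losing | losing) = 1/2; P(losing | losing) = 1/2; P(winning | losing) = 1/2.
P = 2/3 × 1/2 × 1/2 × 1/2 = 2/24 = 1/12.

1/12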